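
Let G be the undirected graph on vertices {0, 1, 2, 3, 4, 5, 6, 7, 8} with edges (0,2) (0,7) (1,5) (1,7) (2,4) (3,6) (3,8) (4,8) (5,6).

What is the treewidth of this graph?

A width-2 tree decomposition is:
Bags: B1 = {0, 2, 7}  B2 = {2, 4, 7}  B3 = {4, 7, 8}  B4 = {3, 7, 8}  B5 = {3, 6, 7}  B6 = {5, 6, 7}  B7 = {1, 5, 7}
Tree: B1–B2, B2–B3, B3–B4, B4–B5, B5–B6, B6–B7
Every bag has size at most 3, so the width is 3 − 1 = 2 and tw(G) ≤ 2. Since 7–0–2–4–8–3–6–5–1–7 is a cycle in G, G is not acyclic. Forests are exactly the graphs of treewidth ≤ 1, so tw(G) ≥ 2. Combining the bounds, tw(G) = 2.

2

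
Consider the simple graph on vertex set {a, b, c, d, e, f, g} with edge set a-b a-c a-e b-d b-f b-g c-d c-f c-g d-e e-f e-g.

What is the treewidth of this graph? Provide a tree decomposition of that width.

Every bag has size at most 4, so the width is 4 − 1 = 3 and tw(G) ≤ 3. For the lower bound: the 4 vertex sets {b,d}, {a,e}, {c}, {f} are disjoint, each induces a connected subgraph, and every pair is joined by at least one edge of G. Contracting each set to a single vertex therefore yields K_{4} as a minor, and since treewidth is minor-monotone, tw(G) ≥ tw(K_{4}) = 3. Hence tw(G) = 3 exactly.

Treewidth 3.
One such decomposition:
Bags: B1 = {b, c, d, e}  B2 = {a, b, c, e}  B3 = {b, c, e, f}  B4 = {b, c, e, g}
Tree: B1–B2, B2–B3, B3–B4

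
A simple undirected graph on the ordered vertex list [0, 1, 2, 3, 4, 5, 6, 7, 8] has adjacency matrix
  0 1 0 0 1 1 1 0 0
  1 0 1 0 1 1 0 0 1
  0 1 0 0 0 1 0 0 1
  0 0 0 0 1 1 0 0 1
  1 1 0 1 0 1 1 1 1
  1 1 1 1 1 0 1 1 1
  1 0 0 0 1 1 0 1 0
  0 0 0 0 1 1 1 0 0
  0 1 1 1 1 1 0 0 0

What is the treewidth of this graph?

A width-3 tree decomposition is:
Bags: B1 = {1, 4, 5, 8}  B2 = {1, 2, 5, 8}  B3 = {0, 1, 4, 5}  B4 = {0, 4, 5, 6}  B5 = {4, 5, 6, 7}  B6 = {3, 4, 5, 8}
Tree: B1–B2, B1–B3, B3–B4, B4–B5, B1–B6
Every bag has size at most 4, so the width is 4 − 1 = 3 and tw(G) ≤ 3. On the other hand G contains the 4-clique {1, 2, 5, 8}. A clique must lie in a single bag of any decomposition, so no decomposition can have width below 3. Therefore the treewidth is 3.

3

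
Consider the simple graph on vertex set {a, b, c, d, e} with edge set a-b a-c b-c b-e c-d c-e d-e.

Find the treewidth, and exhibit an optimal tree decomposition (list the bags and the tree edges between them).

Every bag has size at most 3, so the width is 3 − 1 = 2 and tw(G) ≤ 2. On the other hand G contains the 3-clique {c, d, e}. A clique must lie in a single bag of any decomposition, so no decomposition can have width below 2. Hence tw(G) = 2 exactly.

Treewidth 2.
Bags: B1 = {c, d, e}  B2 = {b, c, e}  B3 = {a, b, c}
Tree: B1–B2, B2–B3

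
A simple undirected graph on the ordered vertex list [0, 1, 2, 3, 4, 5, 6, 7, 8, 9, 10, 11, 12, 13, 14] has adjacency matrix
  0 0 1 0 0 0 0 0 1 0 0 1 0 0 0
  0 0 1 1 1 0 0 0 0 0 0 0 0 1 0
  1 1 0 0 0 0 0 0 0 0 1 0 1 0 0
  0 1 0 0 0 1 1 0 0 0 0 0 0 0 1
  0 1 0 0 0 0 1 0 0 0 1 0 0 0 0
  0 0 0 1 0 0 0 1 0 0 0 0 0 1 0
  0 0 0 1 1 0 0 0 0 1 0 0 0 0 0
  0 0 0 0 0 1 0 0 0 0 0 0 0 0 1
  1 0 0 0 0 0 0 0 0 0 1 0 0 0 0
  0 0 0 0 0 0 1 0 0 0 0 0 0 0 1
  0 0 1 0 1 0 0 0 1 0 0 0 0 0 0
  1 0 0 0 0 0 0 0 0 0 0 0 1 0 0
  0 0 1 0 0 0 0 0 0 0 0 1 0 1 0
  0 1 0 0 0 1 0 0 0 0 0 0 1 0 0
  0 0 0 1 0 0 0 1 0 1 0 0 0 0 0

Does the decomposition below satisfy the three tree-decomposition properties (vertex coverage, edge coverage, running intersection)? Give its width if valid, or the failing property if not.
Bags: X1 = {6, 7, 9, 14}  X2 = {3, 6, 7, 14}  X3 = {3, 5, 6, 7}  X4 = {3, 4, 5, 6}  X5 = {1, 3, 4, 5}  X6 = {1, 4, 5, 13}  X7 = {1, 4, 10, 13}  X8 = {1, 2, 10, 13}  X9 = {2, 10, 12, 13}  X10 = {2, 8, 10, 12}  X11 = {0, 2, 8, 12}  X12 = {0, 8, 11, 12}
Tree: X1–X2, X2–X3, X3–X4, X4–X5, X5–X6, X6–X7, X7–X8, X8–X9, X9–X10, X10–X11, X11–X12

Every vertex of G appears in some bag (union = {0, 1, 2, 3, 4, 5, 6, 7, 8, 9, 10, 11, 12, 13, 14}); every edge is covered by a bag; and for each vertex v the set of bags containing v is connected in the bag tree. The decomposition is therefore valid. The largest bag has 4 vertices, so the width is 3.

Yes; width 3.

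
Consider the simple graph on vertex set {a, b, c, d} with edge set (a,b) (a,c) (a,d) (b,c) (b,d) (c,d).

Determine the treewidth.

3

A width-3 tree decomposition is:
Bags: B1 = {a, b, c, d}
Tree: (single bag)
A single bag containing all 4 vertices is trivially a valid decomposition of width 3. For the lower bound, the 4 vertices {a, b, c, d} are pairwise adjacent, and any tree decomposition puts a clique entirely inside one bag — forcing width ≥ 3. Therefore the treewidth is 3.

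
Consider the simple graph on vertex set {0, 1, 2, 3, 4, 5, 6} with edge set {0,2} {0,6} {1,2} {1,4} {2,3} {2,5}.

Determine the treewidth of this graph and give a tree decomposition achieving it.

The largest bag has 2 vertices, giving width 1; this decomposition certifies tw(G) ≤ 1. Since G has at least one edge (e.g. 1–2), it is not an edgeless graph, so tw(G) ≥ 1. Therefore the treewidth is 1.

Treewidth 1.
One such decomposition:
Bags: B1 = {1, 2}  B2 = {2, 5}  B3 = {0, 2}  B4 = {0, 6}  B5 = {2, 3}  B6 = {1, 4}
Tree: B1–B2, B2–B3, B3–B4, B2–B5, B1–B6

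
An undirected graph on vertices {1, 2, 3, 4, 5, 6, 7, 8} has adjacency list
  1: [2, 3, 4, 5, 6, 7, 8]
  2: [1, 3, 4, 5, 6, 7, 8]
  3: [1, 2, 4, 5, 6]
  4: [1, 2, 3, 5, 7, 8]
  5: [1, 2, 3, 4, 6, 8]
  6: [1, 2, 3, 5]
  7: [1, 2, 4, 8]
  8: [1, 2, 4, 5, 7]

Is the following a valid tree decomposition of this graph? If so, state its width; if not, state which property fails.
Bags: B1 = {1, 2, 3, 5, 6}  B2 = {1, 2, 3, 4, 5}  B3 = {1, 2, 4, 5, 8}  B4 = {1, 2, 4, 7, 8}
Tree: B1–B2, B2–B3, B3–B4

Every vertex of G appears in some bag (union = {1, 2, 3, 4, 5, 6, 7, 8}); every edge is covered by a bag; and for each vertex v the set of bags containing v is connected in the bag tree. The decomposition is therefore valid. The largest bag has 5 vertices, so the width is 4.

Yes; width 4.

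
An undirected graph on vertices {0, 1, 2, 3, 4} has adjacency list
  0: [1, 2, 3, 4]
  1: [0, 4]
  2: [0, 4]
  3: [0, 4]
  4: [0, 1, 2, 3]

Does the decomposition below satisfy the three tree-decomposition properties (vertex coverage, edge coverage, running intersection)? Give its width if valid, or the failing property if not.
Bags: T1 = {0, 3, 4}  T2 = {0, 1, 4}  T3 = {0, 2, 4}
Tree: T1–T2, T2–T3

Yes; width 2.

Vertex coverage: the bags together contain {0, 1, 2, 3, 4}, the full vertex set. Edge coverage: each edge of G has both endpoints in at least one bag. Running intersection: for every vertex, the bags containing it form a connected subtree. All three properties hold, so this is a valid tree decomposition of width max|bag| − 1 = 2, and hence tw(G) ≤ 2.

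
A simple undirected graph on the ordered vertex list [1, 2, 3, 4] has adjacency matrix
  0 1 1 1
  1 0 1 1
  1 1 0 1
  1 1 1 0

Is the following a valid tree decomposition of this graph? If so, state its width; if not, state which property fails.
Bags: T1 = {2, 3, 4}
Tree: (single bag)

No — vertex 1 appears in no bag.

A tree decomposition must satisfy three properties: every vertex lies in some bag; for every edge, both endpoints lie together in some bag; and for every vertex, the bags containing it form a connected subtree. Here vertex 1 appears in no bag, so the decomposition is invalid.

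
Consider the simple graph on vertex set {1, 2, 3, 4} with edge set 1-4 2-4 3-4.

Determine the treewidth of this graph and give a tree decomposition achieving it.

Treewidth 1.
Bags: B1 = {2, 4}  B2 = {1, 4}  B3 = {3, 4}
Tree: B1–B2, B2–B3

Each bag holds 2 vertices, so the decomposition has width 1, which upper-bounds the treewidth. G has an edge, so its treewidth is at least 1. The upper and lower bounds meet at 1, so that is the treewidth.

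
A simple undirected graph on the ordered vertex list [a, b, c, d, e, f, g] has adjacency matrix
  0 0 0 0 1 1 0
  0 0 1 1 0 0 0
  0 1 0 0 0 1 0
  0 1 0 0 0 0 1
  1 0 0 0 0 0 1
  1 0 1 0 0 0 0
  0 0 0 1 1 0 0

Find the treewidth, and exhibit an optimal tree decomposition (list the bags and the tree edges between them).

Treewidth 2.
Bags: B1 = {d, e, g}  B2 = {a, d, e}  B3 = {a, d, f}  B4 = {c, d, f}  B5 = {b, c, d}
Tree: B1–B2, B2–B3, B3–B4, B4–B5

The largest bag has 3 vertices, giving width 2; this decomposition certifies tw(G) ≤ 2. Since d–g–e–a–f–c–b–d is a cycle in G, G is not acyclic. Forests are exactly the graphs of treewidth ≤ 1, so tw(G) ≥ 2. Combining the bounds, tw(G) = 2.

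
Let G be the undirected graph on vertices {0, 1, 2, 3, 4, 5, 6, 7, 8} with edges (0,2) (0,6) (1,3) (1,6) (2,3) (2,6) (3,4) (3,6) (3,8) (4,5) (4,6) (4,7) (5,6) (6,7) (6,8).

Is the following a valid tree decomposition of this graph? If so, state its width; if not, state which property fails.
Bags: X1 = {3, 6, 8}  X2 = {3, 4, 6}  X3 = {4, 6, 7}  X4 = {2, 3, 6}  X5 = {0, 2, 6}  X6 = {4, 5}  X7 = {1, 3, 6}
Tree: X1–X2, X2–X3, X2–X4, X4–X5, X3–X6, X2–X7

A tree decomposition must satisfy three properties: every vertex lies in some bag; for every edge, both endpoints lie together in some bag; and for every vertex, the bags containing it form a connected subtree. Here edge (6,5) lies in no bag, so the decomposition is invalid.

No — edge (6,5) lies in no bag.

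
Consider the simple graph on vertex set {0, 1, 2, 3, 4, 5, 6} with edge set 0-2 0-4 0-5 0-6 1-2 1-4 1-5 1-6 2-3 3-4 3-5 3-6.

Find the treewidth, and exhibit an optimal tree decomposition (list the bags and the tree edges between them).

Each bag holds 4 vertices, so the decomposition has width 3, which upper-bounds the treewidth. For the lower bound: the 4 vertex sets {1,6}, {0,2}, {3}, {4} are disjoint, each induces a connected subgraph, and every pair is joined by at least one edge of G. Contracting each set to a single vertex therefore yields K_{4} as a minor, and since treewidth is minor-monotone, tw(G) ≥ tw(K_{4}) = 3. Hence tw(G) = 3 exactly.

Treewidth 3.
One such decomposition:
Bags: B1 = {0, 1, 3, 6}  B2 = {0, 1, 2, 3}  B3 = {0, 1, 3, 4}  B4 = {0, 1, 3, 5}
Tree: B1–B2, B2–B3, B3–B4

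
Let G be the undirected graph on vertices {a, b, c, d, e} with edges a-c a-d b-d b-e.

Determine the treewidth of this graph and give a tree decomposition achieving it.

Every bag has size at most 2, so the width is 2 − 1 = 1 and tw(G) ≤ 1. Any graph with an edge has treewidth ≥ 1, and G has the edge c–a. Hence tw(G) = 1 exactly.

Treewidth 1.
Bags: B1 = {a, c}  B2 = {a, d}  B3 = {b, d}  B4 = {b, e}
Tree: B1–B2, B2–B3, B3–B4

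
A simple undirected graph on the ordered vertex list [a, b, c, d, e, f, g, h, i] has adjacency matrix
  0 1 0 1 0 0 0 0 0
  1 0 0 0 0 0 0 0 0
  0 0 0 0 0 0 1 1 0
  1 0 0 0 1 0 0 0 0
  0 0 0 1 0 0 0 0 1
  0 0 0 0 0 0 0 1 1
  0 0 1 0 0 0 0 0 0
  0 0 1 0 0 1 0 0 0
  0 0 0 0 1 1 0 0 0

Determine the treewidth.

1

A width-1 tree decomposition is:
Bags: B1 = {c, g}  B2 = {c, h}  B3 = {f, h}  B4 = {f, i}  B5 = {e, i}  B6 = {d, e}  B7 = {a, d}  B8 = {a, b}
Tree: B1–B2, B2–B3, B3–B4, B4–B5, B5–B6, B6–B7, B7–B8
The largest bag has 2 vertices, giving width 1; this decomposition certifies tw(G) ≤ 1. Any graph with an edge has treewidth ≥ 1, and G has the edge g–c. The upper and lower bounds meet at 1, so that is the treewidth.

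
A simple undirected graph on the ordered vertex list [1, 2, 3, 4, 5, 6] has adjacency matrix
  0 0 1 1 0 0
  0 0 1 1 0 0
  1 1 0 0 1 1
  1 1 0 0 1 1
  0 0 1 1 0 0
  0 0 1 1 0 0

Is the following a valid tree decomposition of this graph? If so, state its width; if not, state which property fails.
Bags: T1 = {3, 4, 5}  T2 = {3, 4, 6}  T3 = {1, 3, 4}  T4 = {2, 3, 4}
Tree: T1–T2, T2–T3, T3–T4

Yes; width 2.

Every vertex of G appears in some bag (union = {1, 2, 3, 4, 5, 6}); every edge is covered by a bag; and for each vertex v the set of bags containing v is connected in the bag tree. The decomposition is therefore valid. The largest bag has 3 vertices, so the width is 2.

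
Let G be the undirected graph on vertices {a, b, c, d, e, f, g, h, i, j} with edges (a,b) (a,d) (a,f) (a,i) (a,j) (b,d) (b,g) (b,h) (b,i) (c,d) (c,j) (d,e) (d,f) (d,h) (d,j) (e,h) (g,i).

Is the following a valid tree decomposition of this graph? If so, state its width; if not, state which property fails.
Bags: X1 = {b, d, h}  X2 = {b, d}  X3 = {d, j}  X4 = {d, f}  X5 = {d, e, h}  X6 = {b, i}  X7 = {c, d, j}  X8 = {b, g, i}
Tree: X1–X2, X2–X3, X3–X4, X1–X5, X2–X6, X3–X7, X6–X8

A tree decomposition must satisfy three properties: every vertex lies in some bag; for every edge, both endpoints lie together in some bag; and for every vertex, the bags containing it form a connected subtree. Here vertex a appears in no bag, so the decomposition is invalid.

No — vertex a appears in no bag.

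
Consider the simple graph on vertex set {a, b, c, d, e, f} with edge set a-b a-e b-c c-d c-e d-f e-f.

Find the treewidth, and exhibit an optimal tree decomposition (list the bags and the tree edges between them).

Treewidth 2.
One optimal decomposition is:
Bags: B1 = {a, b, c}  B2 = {a, c, e}  B3 = {c, d, e}  B4 = {d, e, f}
Tree: B1–B2, B2–B3, B3–B4

Every bag has size at most 3, so the width is 3 − 1 = 2 and tw(G) ≤ 2. Since b–a–e–c–b is a cycle in G, G is not acyclic. Forests are exactly the graphs of treewidth ≤ 1, so tw(G) ≥ 2. Combining the bounds, tw(G) = 2.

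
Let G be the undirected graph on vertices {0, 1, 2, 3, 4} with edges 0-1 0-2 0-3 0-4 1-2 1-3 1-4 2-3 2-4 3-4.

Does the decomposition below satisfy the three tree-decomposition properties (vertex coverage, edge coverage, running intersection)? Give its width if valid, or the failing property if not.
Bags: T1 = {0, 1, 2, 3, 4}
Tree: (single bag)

Yes; width 4.

Vertex coverage: the bags together contain {0, 1, 2, 3, 4}, the full vertex set. Edge coverage: each edge of G has both endpoints in at least one bag. Running intersection: for every vertex, the bags containing it form a connected subtree. All three properties hold, so this is a valid tree decomposition of width max|bag| − 1 = 4, and hence tw(G) ≤ 4.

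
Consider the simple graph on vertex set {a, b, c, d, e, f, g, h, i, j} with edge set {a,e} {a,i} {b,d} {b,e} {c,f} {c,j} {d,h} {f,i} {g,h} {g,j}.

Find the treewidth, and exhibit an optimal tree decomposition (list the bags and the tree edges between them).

Treewidth 2.
One optimal decomposition is:
Bags: B1 = {g, h, j}  B2 = {c, h, j}  B3 = {c, f, h}  B4 = {f, h, i}  B5 = {a, h, i}  B6 = {a, e, h}  B7 = {b, e, h}  B8 = {b, d, h}
Tree: B1–B2, B2–B3, B3–B4, B4–B5, B5–B6, B6–B7, B7–B8

Every bag has size at most 3, so the width is 3 − 1 = 2 and tw(G) ≤ 2. Since h–g–j–c–f–i–a–e–b–d–h is a cycle in G, G is not acyclic. Forests are exactly the graphs of treewidth ≤ 1, so tw(G) ≥ 2. The upper and lower bounds meet at 2, so that is the treewidth.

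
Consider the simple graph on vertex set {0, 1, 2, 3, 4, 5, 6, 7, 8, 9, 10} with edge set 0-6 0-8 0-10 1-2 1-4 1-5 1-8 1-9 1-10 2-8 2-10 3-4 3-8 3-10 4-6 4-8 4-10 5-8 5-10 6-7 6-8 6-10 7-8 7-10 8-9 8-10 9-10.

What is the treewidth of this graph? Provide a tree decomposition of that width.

Every bag has size at most 4, so the width is 4 − 1 = 3 and tw(G) ≤ 3. For the lower bound, the 4 vertices {0, 6, 8, 10} are pairwise adjacent, and any tree decomposition puts a clique entirely inside one bag — forcing width ≥ 3. Therefore the treewidth is 3.

Treewidth 3.
Bags: B1 = {1, 4, 8, 10}  B2 = {3, 4, 8, 10}  B3 = {4, 6, 8, 10}  B4 = {1, 8, 9, 10}  B5 = {1, 5, 8, 10}  B6 = {6, 7, 8, 10}  B7 = {0, 6, 8, 10}  B8 = {1, 2, 8, 10}
Tree: B1–B2, B1–B3, B1–B4, B4–B5, B3–B6, B6–B7, B4–B8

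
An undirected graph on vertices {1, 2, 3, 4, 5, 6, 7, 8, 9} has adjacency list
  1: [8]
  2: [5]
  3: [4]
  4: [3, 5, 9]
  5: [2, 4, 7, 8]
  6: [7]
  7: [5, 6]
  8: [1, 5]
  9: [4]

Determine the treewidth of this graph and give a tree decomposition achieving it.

Each bag holds 2 vertices, so the decomposition has width 1, which upper-bounds the treewidth. G has an edge, so its treewidth is at least 1. Therefore the treewidth is 1.

Treewidth 1.
One optimal decomposition is:
Bags: B1 = {4, 5}  B2 = {5, 8}  B3 = {1, 8}  B4 = {5, 7}  B5 = {3, 4}  B6 = {4, 9}  B7 = {6, 7}  B8 = {2, 5}
Tree: B1–B2, B2–B3, B1–B4, B1–B5, B5–B6, B4–B7, B2–B8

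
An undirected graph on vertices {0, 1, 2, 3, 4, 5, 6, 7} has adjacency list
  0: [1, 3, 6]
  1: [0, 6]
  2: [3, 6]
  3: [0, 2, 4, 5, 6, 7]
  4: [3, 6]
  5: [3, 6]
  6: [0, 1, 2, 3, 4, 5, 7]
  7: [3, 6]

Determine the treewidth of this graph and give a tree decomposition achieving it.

The largest bag has 3 vertices, giving width 2; this decomposition certifies tw(G) ≤ 2. Conversely, {0, 1, 6} is a clique of size 3, and the vertices of any clique must share a bag in every tree decomposition; so some bag has ≥ 3 vertices and tw(G) ≥ 2. Combining the bounds, tw(G) = 2.

Treewidth 2.
Bags: B1 = {2, 3, 6}  B2 = {0, 3, 6}  B3 = {3, 5, 6}  B4 = {0, 1, 6}  B5 = {3, 6, 7}  B6 = {3, 4, 6}
Tree: B1–B2, B1–B3, B2–B4, B1–B5, B2–B6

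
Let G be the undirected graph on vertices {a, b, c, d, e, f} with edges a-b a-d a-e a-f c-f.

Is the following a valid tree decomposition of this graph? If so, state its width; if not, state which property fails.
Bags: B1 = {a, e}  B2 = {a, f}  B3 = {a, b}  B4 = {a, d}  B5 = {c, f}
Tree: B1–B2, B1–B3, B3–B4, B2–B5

Yes; width 1.

Every vertex of G appears in some bag (union = {a, b, c, d, e, f}); every edge is covered by a bag; and for each vertex v the set of bags containing v is connected in the bag tree. The decomposition is therefore valid. The largest bag has 2 vertices, so the width is 1.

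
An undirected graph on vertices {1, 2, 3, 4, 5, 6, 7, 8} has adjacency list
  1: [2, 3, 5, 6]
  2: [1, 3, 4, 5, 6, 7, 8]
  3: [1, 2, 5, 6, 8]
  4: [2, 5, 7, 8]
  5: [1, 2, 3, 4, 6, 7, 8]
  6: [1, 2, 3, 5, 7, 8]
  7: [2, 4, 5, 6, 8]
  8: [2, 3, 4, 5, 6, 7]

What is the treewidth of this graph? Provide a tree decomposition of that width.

Treewidth 4.
One such decomposition:
Bags: B1 = {2, 5, 6, 7, 8}  B2 = {2, 4, 5, 7, 8}  B3 = {2, 3, 5, 6, 8}  B4 = {1, 2, 3, 5, 6}
Tree: B1–B2, B1–B3, B3–B4

Each bag holds 5 vertices, so the decomposition has width 4, which upper-bounds the treewidth. Conversely, {2, 4, 5, 7, 8} is a clique of size 5, and the vertices of any clique must share a bag in every tree decomposition; so some bag has ≥ 5 vertices and tw(G) ≥ 4. Combining the bounds, tw(G) = 4.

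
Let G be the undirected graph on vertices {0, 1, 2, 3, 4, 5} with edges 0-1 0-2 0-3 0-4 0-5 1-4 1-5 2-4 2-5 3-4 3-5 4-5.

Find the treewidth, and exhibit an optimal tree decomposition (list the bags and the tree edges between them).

Treewidth 3.
One optimal decomposition is:
Bags: B1 = {0, 3, 4, 5}  B2 = {0, 1, 4, 5}  B3 = {0, 2, 4, 5}
Tree: B1–B2, B1–B3

Each bag holds 4 vertices, so the decomposition has width 3, which upper-bounds the treewidth. Conversely, {0, 1, 4, 5} is a clique of size 4, and the vertices of any clique must share a bag in every tree decomposition; so some bag has ≥ 4 vertices and tw(G) ≥ 3. Combining the bounds, tw(G) = 3.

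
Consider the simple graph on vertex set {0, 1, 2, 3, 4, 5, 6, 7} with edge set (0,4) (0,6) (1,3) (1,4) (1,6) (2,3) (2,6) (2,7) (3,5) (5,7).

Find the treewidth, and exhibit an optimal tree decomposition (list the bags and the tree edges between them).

Treewidth 2.
One such decomposition:
Bags: B1 = {3, 5, 7}  B2 = {2, 3, 7}  B3 = {1, 2, 3}  B4 = {1, 2, 6}  B5 = {1, 4, 6}  B6 = {0, 4, 6}
Tree: B1–B2, B2–B3, B3–B4, B4–B5, B5–B6

The largest bag has 3 vertices, giving width 2; this decomposition certifies tw(G) ≤ 2. The edges 5–7–2–3–5 form a cycle, so G is not a tree and its treewidth is at least 2. The upper and lower bounds meet at 2, so that is the treewidth.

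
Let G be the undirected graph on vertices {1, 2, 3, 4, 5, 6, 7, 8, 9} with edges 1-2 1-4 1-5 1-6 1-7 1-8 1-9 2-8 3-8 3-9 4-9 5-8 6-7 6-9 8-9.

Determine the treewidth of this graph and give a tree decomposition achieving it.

Treewidth 2.
Bags: B1 = {1, 8, 9}  B2 = {1, 4, 9}  B3 = {1, 5, 8}  B4 = {1, 6, 9}  B5 = {3, 8, 9}  B6 = {1, 2, 8}  B7 = {1, 6, 7}
Tree: B1–B2, B1–B3, B2–B4, B1–B5, B1–B6, B4–B7

Each bag holds 3 vertices, so the decomposition has width 2, which upper-bounds the treewidth. Conversely, {1, 8, 9} is a clique of size 3, and the vertices of any clique must share a bag in every tree decomposition; so some bag has ≥ 3 vertices and tw(G) ≥ 2. Combining the bounds, tw(G) = 2.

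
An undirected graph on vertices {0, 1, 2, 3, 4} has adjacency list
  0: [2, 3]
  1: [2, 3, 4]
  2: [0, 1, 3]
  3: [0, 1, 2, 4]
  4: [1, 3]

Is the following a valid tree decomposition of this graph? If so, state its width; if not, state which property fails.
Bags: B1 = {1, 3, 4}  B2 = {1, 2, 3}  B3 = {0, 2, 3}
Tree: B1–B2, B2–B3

Checking the three conditions: (i) the bags cover all of {0, 1, 2, 3, 4}; (ii) for each edge, some bag contains both endpoints; (iii) the bags containing any fixed vertex form a subtree. All hold, so the decomposition is valid with width 3 − 1 = 2.

Yes; width 2.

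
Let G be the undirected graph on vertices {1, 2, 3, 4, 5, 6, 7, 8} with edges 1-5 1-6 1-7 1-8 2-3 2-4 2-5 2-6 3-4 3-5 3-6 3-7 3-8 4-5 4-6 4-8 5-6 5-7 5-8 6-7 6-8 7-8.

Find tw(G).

A width-4 tree decomposition is:
Bags: B1 = {1, 5, 6, 7, 8}  B2 = {3, 5, 6, 7, 8}  B3 = {3, 4, 5, 6, 8}  B4 = {2, 3, 4, 5, 6}
Tree: B1–B2, B2–B3, B3–B4
The largest bag has 5 vertices, giving width 4; this decomposition certifies tw(G) ≤ 4. Conversely, {1, 5, 6, 7, 8} is a clique of size 5, and the vertices of any clique must share a bag in every tree decomposition; so some bag has ≥ 5 vertices and tw(G) ≥ 4. Combining the bounds, tw(G) = 4.

4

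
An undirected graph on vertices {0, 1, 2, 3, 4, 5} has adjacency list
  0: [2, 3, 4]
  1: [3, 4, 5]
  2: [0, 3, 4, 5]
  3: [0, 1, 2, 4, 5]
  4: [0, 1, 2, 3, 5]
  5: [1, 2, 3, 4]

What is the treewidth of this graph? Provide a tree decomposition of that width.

Treewidth 3.
One optimal decomposition is:
Bags: B1 = {2, 3, 4, 5}  B2 = {0, 2, 3, 4}  B3 = {1, 3, 4, 5}
Tree: B1–B2, B1–B3

Every bag has size at most 4, so the width is 4 − 1 = 3 and tw(G) ≤ 3. On the other hand G contains the 4-clique {1, 3, 4, 5}. A clique must lie in a single bag of any decomposition, so no decomposition can have width below 3. The upper and lower bounds meet at 3, so that is the treewidth.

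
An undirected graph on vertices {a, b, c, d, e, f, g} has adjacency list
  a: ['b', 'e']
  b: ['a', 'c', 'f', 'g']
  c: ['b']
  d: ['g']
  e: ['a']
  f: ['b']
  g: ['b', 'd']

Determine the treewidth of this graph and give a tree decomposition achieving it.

Every bag has size at most 2, so the width is 2 − 1 = 1 and tw(G) ≤ 1. Any graph with an edge has treewidth ≥ 1, and G has the edge g–b. Hence tw(G) = 1 exactly.

Treewidth 1.
One such decomposition:
Bags: B1 = {b, g}  B2 = {a, b}  B3 = {b, f}  B4 = {d, g}  B5 = {b, c}  B6 = {a, e}
Tree: B1–B2, B2–B3, B1–B4, B2–B5, B2–B6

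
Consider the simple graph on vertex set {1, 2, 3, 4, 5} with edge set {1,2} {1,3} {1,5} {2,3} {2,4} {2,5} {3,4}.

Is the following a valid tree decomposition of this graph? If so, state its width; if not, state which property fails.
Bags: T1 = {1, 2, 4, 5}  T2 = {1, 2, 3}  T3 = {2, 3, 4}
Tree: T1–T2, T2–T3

A tree decomposition must satisfy three properties: every vertex lies in some bag; for every edge, both endpoints lie together in some bag; and for every vertex, the bags containing it form a connected subtree. Here bags containing vertex 4 are not connected in the tree, so the decomposition is invalid.

No — bags containing vertex 4 are not connected in the tree.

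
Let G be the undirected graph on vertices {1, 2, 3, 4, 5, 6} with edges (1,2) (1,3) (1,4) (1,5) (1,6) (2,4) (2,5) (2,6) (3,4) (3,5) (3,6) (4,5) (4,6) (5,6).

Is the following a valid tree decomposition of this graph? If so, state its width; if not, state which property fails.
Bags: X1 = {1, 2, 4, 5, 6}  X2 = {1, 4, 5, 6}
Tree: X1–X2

A tree decomposition must satisfy three properties: every vertex lies in some bag; for every edge, both endpoints lie together in some bag; and for every vertex, the bags containing it form a connected subtree. Here vertex 3 appears in no bag, so the decomposition is invalid.

No — vertex 3 appears in no bag.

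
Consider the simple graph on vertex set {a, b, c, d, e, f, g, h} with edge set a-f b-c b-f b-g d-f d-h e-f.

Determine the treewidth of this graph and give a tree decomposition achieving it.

Each bag holds 2 vertices, so the decomposition has width 1, which upper-bounds the treewidth. Since G has at least one edge (e.g. f–b), it is not an edgeless graph, so tw(G) ≥ 1. Hence tw(G) = 1 exactly.

Treewidth 1.
Bags: B1 = {b, f}  B2 = {e, f}  B3 = {d, f}  B4 = {d, h}  B5 = {b, c}  B6 = {b, g}  B7 = {a, f}
Tree: B1–B2, B1–B3, B3–B4, B1–B5, B5–B6, B3–B7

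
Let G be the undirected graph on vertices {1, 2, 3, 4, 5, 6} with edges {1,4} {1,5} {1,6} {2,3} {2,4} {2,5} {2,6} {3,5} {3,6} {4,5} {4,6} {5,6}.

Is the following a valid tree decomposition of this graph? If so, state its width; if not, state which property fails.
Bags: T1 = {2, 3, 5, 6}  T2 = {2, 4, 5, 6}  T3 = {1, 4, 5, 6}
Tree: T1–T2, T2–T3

Every vertex of G appears in some bag (union = {1, 2, 3, 4, 5, 6}); every edge is covered by a bag; and for each vertex v the set of bags containing v is connected in the bag tree. The decomposition is therefore valid. The largest bag has 4 vertices, so the width is 3.

Yes; width 3.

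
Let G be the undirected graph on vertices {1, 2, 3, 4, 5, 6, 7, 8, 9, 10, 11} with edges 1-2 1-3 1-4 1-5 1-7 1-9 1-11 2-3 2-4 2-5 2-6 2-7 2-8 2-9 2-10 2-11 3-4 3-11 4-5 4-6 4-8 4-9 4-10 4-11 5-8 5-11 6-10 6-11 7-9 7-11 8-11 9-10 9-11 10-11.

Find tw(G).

4

A width-4 tree decomposition is:
Bags: B1 = {1, 2, 4, 9, 11}  B2 = {1, 2, 4, 5, 11}  B3 = {2, 4, 9, 10, 11}  B4 = {2, 4, 6, 10, 11}  B5 = {2, 4, 5, 8, 11}  B6 = {1, 2, 7, 9, 11}  B7 = {1, 2, 3, 4, 11}
Tree: B1–B2, B1–B3, B3–B4, B2–B5, B1–B6, B1–B7
The largest bag has 5 vertices, giving width 4; this decomposition certifies tw(G) ≤ 4. On the other hand G contains the 5-clique {2, 4, 5, 8, 11}. A clique must lie in a single bag of any decomposition, so no decomposition can have width below 4. The upper and lower bounds meet at 4, so that is the treewidth.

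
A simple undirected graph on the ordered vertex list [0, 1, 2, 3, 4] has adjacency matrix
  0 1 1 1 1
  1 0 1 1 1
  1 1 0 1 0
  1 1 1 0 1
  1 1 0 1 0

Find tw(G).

A width-3 tree decomposition is:
Bags: B1 = {0, 1, 2, 3}  B2 = {0, 1, 3, 4}
Tree: B1–B2
The largest bag has 4 vertices, giving width 3; this decomposition certifies tw(G) ≤ 3. For the lower bound, the 4 vertices {0, 1, 2, 3} are pairwise adjacent, and any tree decomposition puts a clique entirely inside one bag — forcing width ≥ 3. Combining the bounds, tw(G) = 3.

3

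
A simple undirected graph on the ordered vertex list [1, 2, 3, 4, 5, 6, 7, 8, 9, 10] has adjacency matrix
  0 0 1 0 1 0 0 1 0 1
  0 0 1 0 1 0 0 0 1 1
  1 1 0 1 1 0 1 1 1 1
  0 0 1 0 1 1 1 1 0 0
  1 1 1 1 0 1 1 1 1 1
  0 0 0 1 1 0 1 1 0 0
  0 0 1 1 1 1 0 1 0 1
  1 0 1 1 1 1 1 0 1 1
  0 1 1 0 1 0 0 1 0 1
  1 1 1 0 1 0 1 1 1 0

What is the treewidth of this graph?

A width-4 tree decomposition is:
Bags: B1 = {1, 3, 5, 8, 10}  B2 = {3, 5, 7, 8, 10}  B3 = {3, 5, 8, 9, 10}  B4 = {3, 4, 5, 7, 8}  B5 = {4, 5, 6, 7, 8}  B6 = {2, 3, 5, 9, 10}
Tree: B1–B2, B2–B3, B2–B4, B4–B5, B3–B6
Each bag holds 5 vertices, so the decomposition has width 4, which upper-bounds the treewidth. Conversely, {1, 3, 5, 8, 10} is a clique of size 5, and the vertices of any clique must share a bag in every tree decomposition; so some bag has ≥ 5 vertices and tw(G) ≥ 4. Therefore the treewidth is 4.

4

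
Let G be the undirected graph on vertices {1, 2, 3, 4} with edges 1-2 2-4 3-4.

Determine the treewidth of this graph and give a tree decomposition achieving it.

Every bag has size at most 2, so the width is 2 − 1 = 1 and tw(G) ≤ 1. Any graph with an edge has treewidth ≥ 1, and G has the edge 3–4. Therefore the treewidth is 1.

Treewidth 1.
One such decomposition:
Bags: B1 = {3, 4}  B2 = {2, 4}  B3 = {1, 2}
Tree: B1–B2, B2–B3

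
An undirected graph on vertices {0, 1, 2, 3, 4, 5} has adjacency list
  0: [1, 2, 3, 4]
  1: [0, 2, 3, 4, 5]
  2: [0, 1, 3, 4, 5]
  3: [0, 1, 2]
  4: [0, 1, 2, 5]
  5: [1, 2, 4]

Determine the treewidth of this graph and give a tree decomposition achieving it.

Treewidth 3.
One optimal decomposition is:
Bags: B1 = {0, 1, 2, 4}  B2 = {0, 1, 2, 3}  B3 = {1, 2, 4, 5}
Tree: B1–B2, B1–B3

Each bag holds 4 vertices, so the decomposition has width 3, which upper-bounds the treewidth. On the other hand G contains the 4-clique {0, 1, 2, 3}. A clique must lie in a single bag of any decomposition, so no decomposition can have width below 3. Combining the bounds, tw(G) = 3.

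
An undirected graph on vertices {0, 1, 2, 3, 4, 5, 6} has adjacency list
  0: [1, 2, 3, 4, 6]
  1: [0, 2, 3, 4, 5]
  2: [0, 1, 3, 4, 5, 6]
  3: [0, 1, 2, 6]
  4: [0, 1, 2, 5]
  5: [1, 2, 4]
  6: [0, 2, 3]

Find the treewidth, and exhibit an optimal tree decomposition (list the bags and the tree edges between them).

Each bag holds 4 vertices, so the decomposition has width 3, which upper-bounds the treewidth. For the lower bound, the 4 vertices {0, 1, 2, 3} are pairwise adjacent, and any tree decomposition puts a clique entirely inside one bag — forcing width ≥ 3. Hence tw(G) = 3 exactly.

Treewidth 3.
One optimal decomposition is:
Bags: B1 = {0, 1, 2, 3}  B2 = {0, 1, 2, 4}  B3 = {1, 2, 4, 5}  B4 = {0, 2, 3, 6}
Tree: B1–B2, B2–B3, B1–B4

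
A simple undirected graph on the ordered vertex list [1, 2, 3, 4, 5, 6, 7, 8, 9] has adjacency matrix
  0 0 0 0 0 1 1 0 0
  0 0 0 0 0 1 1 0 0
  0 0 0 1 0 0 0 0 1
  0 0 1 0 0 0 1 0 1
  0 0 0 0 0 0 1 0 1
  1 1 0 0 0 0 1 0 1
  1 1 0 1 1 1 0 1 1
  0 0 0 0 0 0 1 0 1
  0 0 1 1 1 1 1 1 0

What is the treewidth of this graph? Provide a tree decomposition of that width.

The largest bag has 3 vertices, giving width 2; this decomposition certifies tw(G) ≤ 2. Conversely, {3, 4, 9} is a clique of size 3, and the vertices of any clique must share a bag in every tree decomposition; so some bag has ≥ 3 vertices and tw(G) ≥ 2. Therefore the treewidth is 2.

Treewidth 2.
Bags: B1 = {2, 6, 7}  B2 = {6, 7, 9}  B3 = {1, 6, 7}  B4 = {5, 7, 9}  B5 = {4, 7, 9}  B6 = {7, 8, 9}  B7 = {3, 4, 9}
Tree: B1–B2, B1–B3, B2–B4, B4–B5, B5–B6, B5–B7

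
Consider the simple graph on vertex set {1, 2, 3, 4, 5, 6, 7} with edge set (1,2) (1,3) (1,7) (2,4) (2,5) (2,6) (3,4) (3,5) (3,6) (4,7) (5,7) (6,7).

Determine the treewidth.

3

A width-3 tree decomposition is:
Bags: B1 = {2, 3, 5, 7}  B2 = {1, 2, 3, 7}  B3 = {2, 3, 4, 7}  B4 = {2, 3, 6, 7}
Tree: B1–B2, B2–B3, B3–B4
Every bag has size at most 4, so the width is 4 − 1 = 3 and tw(G) ≤ 3. For the lower bound: the 4 vertex sets {5,7}, {1,2}, {3}, {4} are disjoint, each induces a connected subgraph, and every pair is joined by at least one edge of G. Contracting each set to a single vertex therefore yields K_{4} as a minor, and since treewidth is minor-monotone, tw(G) ≥ tw(K_{4}) = 3. Therefore the treewidth is 3.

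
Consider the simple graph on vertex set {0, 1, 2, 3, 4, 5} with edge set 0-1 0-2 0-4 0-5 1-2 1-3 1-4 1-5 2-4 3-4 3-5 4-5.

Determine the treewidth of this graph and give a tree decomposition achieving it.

Treewidth 3.
One optimal decomposition is:
Bags: B1 = {0, 1, 4, 5}  B2 = {1, 3, 4, 5}  B3 = {0, 1, 2, 4}
Tree: B1–B2, B1–B3

Every bag has size at most 4, so the width is 4 − 1 = 3 and tw(G) ≤ 3. Conversely, {0, 1, 2, 4} is a clique of size 4, and the vertices of any clique must share a bag in every tree decomposition; so some bag has ≥ 4 vertices and tw(G) ≥ 3. Combining the bounds, tw(G) = 3.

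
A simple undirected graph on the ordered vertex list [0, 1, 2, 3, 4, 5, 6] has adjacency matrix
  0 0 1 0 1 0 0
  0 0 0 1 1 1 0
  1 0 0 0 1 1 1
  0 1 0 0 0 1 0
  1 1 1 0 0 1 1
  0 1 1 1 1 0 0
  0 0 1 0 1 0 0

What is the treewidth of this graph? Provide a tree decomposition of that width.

The largest bag has 3 vertices, giving width 2; this decomposition certifies tw(G) ≤ 2. For the lower bound, the 3 vertices {1, 3, 5} are pairwise adjacent, and any tree decomposition puts a clique entirely inside one bag — forcing width ≥ 2. Combining the bounds, tw(G) = 2.

Treewidth 2.
One such decomposition:
Bags: B1 = {2, 4, 5}  B2 = {1, 4, 5}  B3 = {0, 2, 4}  B4 = {2, 4, 6}  B5 = {1, 3, 5}
Tree: B1–B2, B1–B3, B1–B4, B2–B5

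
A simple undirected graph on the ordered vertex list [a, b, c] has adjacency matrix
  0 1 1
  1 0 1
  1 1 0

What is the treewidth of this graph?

A width-2 tree decomposition is:
Bags: B1 = {a, b, c}
Tree: (single bag)
A single bag containing all 3 vertices is trivially a valid decomposition of width 2. Conversely, {a, b, c} is a clique of size 3, and the vertices of any clique must share a bag in every tree decomposition; so some bag has ≥ 3 vertices and tw(G) ≥ 2. Therefore the treewidth is 2.

2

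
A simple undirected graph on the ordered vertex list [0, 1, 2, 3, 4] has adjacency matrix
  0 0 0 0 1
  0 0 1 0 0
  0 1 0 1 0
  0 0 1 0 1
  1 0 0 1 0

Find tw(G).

1

A width-1 tree decomposition is:
Bags: B1 = {1, 2}  B2 = {2, 3}  B3 = {3, 4}  B4 = {0, 4}
Tree: B1–B2, B2–B3, B3–B4
Every bag has size at most 2, so the width is 2 − 1 = 1 and tw(G) ≤ 1. G has an edge, so its treewidth is at least 1. Hence tw(G) = 1 exactly.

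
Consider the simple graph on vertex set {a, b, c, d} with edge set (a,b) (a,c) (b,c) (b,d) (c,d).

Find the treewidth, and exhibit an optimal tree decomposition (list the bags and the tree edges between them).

Each bag holds 3 vertices, so the decomposition has width 2, which upper-bounds the treewidth. On the other hand G contains the 3-clique {b, c, d}. A clique must lie in a single bag of any decomposition, so no decomposition can have width below 2. The upper and lower bounds meet at 2, so that is the treewidth.

Treewidth 2.
One such decomposition:
Bags: B1 = {a, b, c}  B2 = {b, c, d}
Tree: B1–B2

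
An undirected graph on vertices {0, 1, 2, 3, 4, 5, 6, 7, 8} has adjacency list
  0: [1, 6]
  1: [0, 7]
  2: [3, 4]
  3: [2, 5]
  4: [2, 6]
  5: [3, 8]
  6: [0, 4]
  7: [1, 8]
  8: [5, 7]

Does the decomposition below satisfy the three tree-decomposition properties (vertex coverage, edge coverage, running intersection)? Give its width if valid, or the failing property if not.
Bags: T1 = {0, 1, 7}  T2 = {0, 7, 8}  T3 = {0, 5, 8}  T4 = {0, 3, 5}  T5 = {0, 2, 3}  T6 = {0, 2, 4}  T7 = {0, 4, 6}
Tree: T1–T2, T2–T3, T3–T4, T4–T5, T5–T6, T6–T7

Vertex coverage: the bags together contain {0, 1, 2, 3, 4, 5, 6, 7, 8}, the full vertex set. Edge coverage: each edge of G has both endpoints in at least one bag. Running intersection: for every vertex, the bags containing it form a connected subtree. All three properties hold, so this is a valid tree decomposition of width max|bag| − 1 = 2, and hence tw(G) ≤ 2.

Yes; width 2.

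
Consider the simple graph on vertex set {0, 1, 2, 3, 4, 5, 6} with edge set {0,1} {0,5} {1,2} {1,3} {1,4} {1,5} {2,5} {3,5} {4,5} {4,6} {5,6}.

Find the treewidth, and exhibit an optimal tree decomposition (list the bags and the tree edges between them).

Each bag holds 3 vertices, so the decomposition has width 2, which upper-bounds the treewidth. Conversely, {0, 1, 5} is a clique of size 3, and the vertices of any clique must share a bag in every tree decomposition; so some bag has ≥ 3 vertices and tw(G) ≥ 2. The upper and lower bounds meet at 2, so that is the treewidth.

Treewidth 2.
One such decomposition:
Bags: B1 = {1, 4, 5}  B2 = {4, 5, 6}  B3 = {1, 3, 5}  B4 = {0, 1, 5}  B5 = {1, 2, 5}
Tree: B1–B2, B1–B3, B1–B4, B1–B5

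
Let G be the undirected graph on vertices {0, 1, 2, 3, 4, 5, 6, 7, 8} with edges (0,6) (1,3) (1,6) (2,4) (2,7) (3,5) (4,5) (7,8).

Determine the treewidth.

1

A width-1 tree decomposition is:
Bags: B1 = {0, 6}  B2 = {1, 6}  B3 = {1, 3}  B4 = {3, 5}  B5 = {4, 5}  B6 = {2, 4}  B7 = {2, 7}  B8 = {7, 8}
Tree: B1–B2, B2–B3, B3–B4, B4–B5, B5–B6, B6–B7, B7–B8
The largest bag has 2 vertices, giving width 1; this decomposition certifies tw(G) ≤ 1. G has an edge, so its treewidth is at least 1. Hence tw(G) = 1 exactly.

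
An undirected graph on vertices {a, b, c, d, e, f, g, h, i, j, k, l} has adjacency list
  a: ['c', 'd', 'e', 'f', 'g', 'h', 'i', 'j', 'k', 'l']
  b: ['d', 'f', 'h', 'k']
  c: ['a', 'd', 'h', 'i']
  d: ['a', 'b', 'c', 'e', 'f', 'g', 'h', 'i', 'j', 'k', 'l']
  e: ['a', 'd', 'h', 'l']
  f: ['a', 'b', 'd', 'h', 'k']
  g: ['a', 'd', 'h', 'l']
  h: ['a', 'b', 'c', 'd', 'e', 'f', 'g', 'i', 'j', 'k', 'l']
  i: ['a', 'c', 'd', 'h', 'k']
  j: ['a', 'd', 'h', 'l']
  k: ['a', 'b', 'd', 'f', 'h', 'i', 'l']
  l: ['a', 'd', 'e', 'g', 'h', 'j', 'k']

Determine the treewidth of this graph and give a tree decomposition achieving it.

Every bag has size at most 5, so the width is 5 − 1 = 4 and tw(G) ≤ 4. Conversely, {a, c, d, h, i} is a clique of size 5, and the vertices of any clique must share a bag in every tree decomposition; so some bag has ≥ 5 vertices and tw(G) ≥ 4. Hence tw(G) = 4 exactly.

Treewidth 4.
Bags: B1 = {a, d, e, h, l}  B2 = {a, d, h, k, l}  B3 = {a, d, h, j, l}  B4 = {a, d, h, i, k}  B5 = {a, c, d, h, i}  B6 = {a, d, g, h, l}  B7 = {a, d, f, h, k}  B8 = {b, d, f, h, k}
Tree: B1–B2, B2–B3, B2–B4, B4–B5, B2–B6, B2–B7, B7–B8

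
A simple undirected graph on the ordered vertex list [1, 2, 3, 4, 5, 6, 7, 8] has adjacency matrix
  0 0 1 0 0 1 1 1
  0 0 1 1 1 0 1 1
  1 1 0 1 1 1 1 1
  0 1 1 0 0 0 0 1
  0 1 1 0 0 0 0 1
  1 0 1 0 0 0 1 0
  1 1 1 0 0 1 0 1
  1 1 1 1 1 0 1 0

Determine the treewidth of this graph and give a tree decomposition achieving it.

Treewidth 3.
One optimal decomposition is:
Bags: B1 = {1, 3, 7, 8}  B2 = {2, 3, 7, 8}  B3 = {2, 3, 5, 8}  B4 = {1, 3, 6, 7}  B5 = {2, 3, 4, 8}
Tree: B1–B2, B2–B3, B1–B4, B2–B5

Every bag has size at most 4, so the width is 4 − 1 = 3 and tw(G) ≤ 3. For the lower bound, the 4 vertices {1, 3, 7, 8} are pairwise adjacent, and any tree decomposition puts a clique entirely inside one bag — forcing width ≥ 3. Hence tw(G) = 3 exactly.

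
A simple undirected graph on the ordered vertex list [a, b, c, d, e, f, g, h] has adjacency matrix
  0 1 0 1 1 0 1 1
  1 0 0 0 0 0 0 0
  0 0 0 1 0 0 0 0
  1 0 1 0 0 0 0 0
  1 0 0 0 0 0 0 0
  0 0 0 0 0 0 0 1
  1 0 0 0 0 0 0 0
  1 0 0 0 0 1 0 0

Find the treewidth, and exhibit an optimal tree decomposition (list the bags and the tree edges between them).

Treewidth 1.
One optimal decomposition is:
Bags: B1 = {a, e}  B2 = {a, h}  B3 = {a, d}  B4 = {c, d}  B5 = {f, h}  B6 = {a, b}  B7 = {a, g}
Tree: B1–B2, B1–B3, B3–B4, B2–B5, B1–B6, B6–B7

The largest bag has 2 vertices, giving width 1; this decomposition certifies tw(G) ≤ 1. G has an edge, so its treewidth is at least 1. Combining the bounds, tw(G) = 1.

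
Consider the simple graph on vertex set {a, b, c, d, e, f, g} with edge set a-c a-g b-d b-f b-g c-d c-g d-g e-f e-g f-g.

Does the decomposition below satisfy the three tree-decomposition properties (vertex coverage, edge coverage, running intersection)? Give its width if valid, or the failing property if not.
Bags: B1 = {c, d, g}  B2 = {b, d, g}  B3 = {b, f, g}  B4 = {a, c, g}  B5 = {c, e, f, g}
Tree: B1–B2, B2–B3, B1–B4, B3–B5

A tree decomposition must satisfy three properties: every vertex lies in some bag; for every edge, both endpoints lie together in some bag; and for every vertex, the bags containing it form a connected subtree. Here bags containing vertex c are not connected in the tree, so the decomposition is invalid.

No — bags containing vertex c are not connected in the tree.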